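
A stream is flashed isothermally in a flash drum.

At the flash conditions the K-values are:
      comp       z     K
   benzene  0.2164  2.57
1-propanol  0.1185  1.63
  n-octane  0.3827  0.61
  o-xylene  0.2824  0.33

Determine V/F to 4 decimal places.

V/F = 0.1089

Material balance + equilibrium reduce to Σ zᵢ(Kᵢ−1)/(1+V/F(Kᵢ−1)) = 0.
Feasibility: ΣzᵢKᵢ = 1.0759, Σzᵢ/Kᵢ = 1.6400 — both > 1, two phases present.
Iterate (Newton) starting at V/F = 0.5:
  V/F = 0.5000: g = -0.22282, g' = -0.5711 → V/F = 0.1098
  V/F = 0.1098: g = -0.00057, g' = -0.6404 → V/F = 0.1089
Converged at V/F = 0.1089.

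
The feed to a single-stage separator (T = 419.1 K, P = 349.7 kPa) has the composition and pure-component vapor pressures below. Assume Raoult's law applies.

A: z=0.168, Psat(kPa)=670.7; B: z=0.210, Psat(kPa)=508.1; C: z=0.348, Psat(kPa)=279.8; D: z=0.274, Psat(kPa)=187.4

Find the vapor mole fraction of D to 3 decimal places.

Raoult's law: Kᵢ = Pᵢˢᵃᵗ/P = Pᵢˢᵃᵗ/349.7.
  K_A = 670.7/349.7 = 1.91793, K_B = 508.1/349.7 = 1.45296, K_C = 279.8/349.7 = 0.80011, K_D = 187.4/349.7 = 0.53589
Material balance + equilibrium reduce to Σ zᵢ(Kᵢ−1)/(1+β(Kᵢ−1)) = 0.
Feasibility: ΣzᵢKᵢ = 1.053, Σzᵢ/Kᵢ = 1.178 — both > 1, two phases present.
Newton–Raphson from β = 0.54:
  β = 0.540: g = -0.0681, g' = -0.214 → β = 0.221
  β = 0.221: g = 0.0002, g' = -0.222 → β = 0.222
Converged at β = 0.222.
Compositions from xᵢ = zᵢ/(1+β(Kᵢ−1)), yᵢ = Kᵢxᵢ:
  A: x = 0.140, y = 0.268
  B: x = 0.191, y = 0.277
  C: x = 0.364, y = 0.291
  D: x = 0.305, y = 0.164

y_D = 0.164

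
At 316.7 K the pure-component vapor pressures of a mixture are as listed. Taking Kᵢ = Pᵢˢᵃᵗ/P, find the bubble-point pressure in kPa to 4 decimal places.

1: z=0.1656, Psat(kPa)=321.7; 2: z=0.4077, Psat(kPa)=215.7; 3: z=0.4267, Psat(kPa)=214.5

Pbub = 232.7416 kPa

At the bubble point ψ → 0, so ΣzᵢKᵢ = 1 with Kᵢ = Pᵢˢᵃᵗ/P ⇒ P = ΣzᵢPᵢˢᵃᵗ.
P = 0.1656·321.7 + 0.4077·215.7 + 0.4267·214.5 = 232.7416 kPa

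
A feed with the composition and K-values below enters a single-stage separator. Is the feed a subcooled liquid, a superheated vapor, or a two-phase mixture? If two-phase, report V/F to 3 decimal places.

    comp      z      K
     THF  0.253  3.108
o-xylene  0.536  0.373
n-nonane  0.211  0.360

ΣzᵢKᵢ = 1.062; Σzᵢ/Kᵢ = 2.105.
Both exceed 1, so a two-phase solution exists.
Material balance + equilibrium reduce to Σ zᵢ(Kᵢ−1)/(1+ψ(Kᵢ−1)) = 0.
Iterate (Newton) starting at ψ = 0.54:
  ψ = 0.540: g = -0.4651, g' = -0.929 → ψ = 0.040
  ψ = 0.040: g = 0.0091, g' = -1.270 → ψ = 0.047
Converged at ψ = 0.047.

two-phase, V/F = 0.047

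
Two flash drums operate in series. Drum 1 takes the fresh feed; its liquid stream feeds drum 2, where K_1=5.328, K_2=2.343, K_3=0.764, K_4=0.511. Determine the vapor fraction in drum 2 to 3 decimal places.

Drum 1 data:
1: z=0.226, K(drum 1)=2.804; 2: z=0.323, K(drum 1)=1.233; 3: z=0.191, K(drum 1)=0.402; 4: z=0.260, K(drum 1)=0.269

V/F (drum 2) = 0.878

Drum 1:
Material balance + equilibrium reduce to Σ zᵢ(Kᵢ−1)/(1+ψ₁(Kᵢ−1)) = 0.
g(0) = ΣzᵢKᵢ − 1 = 0.179 and g(1) = 1 − Σzᵢ/Kᵢ = -0.784, so a root lies in (0, 1).
Newton–Raphson from ψ₁ = 0.5:
  ψ₁ = 0.500: g = -0.1807, g' = -0.701 → ψ₁ = 0.242
  ψ₁ = 0.242: g = -0.0097, g' = -0.670 → ψ₁ = 0.228
Converged at ψ₁ = 0.228.
Drum-1 compositions:
  1: x = 0.160, y = 0.449
  2: x = 0.307, y = 0.378
  3: x = 0.221, y = 0.089
  4: x = 0.312, y = 0.084
Drum-2 feed = drum-1 liquid: z₂ = (0.1601, 0.3067, 0.2212, 0.3120).
Drum 2:
Rachford–Rice: g(ψ₂) = Σ zᵢ(Kᵢ−1)/(1+ψ₂(Kᵢ−1)) = 0.
g(0) = ΣzᵢKᵢ − 1 = 0.900 and g(1) = 1 − Σzᵢ/Kᵢ = -0.061, so a root lies in (0, 1).
Newton–Raphson from ψ₂ = 0.61:
  ψ₂ = 0.610: g = 0.1384, g' = -0.562 → ψ₂ = 0.856
  ψ₂ = 0.856: g = 0.0109, g' = -0.495 → ψ₂ = 0.878
Converged at ψ₂ = 0.878.
  1: x = 0.033, y = 0.178
  2: x = 0.141, y = 0.330
  3: x = 0.279, y = 0.213
  4: x = 0.547, y = 0.279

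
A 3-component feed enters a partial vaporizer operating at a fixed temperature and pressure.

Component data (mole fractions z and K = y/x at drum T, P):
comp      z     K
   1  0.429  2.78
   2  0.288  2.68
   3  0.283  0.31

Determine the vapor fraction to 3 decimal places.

ψ = 0.876

Let ψ = V/F and solve Σ zᵢ(Kᵢ−1)/(1+ψ(Kᵢ−1)) = 0.
g(0) = ΣzᵢKᵢ − 1 = 1.052 and g(1) = 1 − Σzᵢ/Kᵢ = -0.175, so a root lies in (0, 1).
Newton iteration, ψ⁰ = 0.5:
  ψ = 0.500: g = 0.3689, g' = -0.935 → ψ = 0.895
  ψ = 0.895: g = -0.0224, g' = -1.252 → ψ = 0.877
  ψ = 0.877: g = -0.0004, g' = -1.204 → ψ = 0.876
Converged at ψ = 0.876.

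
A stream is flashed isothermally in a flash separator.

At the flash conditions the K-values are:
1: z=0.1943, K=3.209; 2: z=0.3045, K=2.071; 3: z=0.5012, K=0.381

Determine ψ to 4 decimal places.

ψ = 0.4569

Rachford–Rice: g(ψ) = Σ zᵢ(Kᵢ−1)/(1+ψ(Kᵢ−1)) = 0.
Feasibility: ΣzᵢKᵢ = 1.4451, Σzᵢ/Kᵢ = 1.5231 — both > 1, two phases present.
Newton iteration, ψ⁰ = 0.5:
  ψ = 0.5000: g = -0.03297, g' = -0.7650 → ψ = 0.4569
Converged at ψ = 0.4569.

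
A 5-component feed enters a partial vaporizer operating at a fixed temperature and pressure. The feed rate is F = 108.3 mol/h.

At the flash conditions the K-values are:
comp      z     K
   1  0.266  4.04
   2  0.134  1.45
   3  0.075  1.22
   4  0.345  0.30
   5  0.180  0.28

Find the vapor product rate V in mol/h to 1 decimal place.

Material balance + equilibrium reduce to Σ zᵢ(Kᵢ−1)/(1+ψ(Kᵢ−1)) = 0.
Feasibility: ΣzᵢKᵢ = 1.514, Σzᵢ/Kᵢ = 2.013 — both > 1, two phases present.
Newton–Raphson from ψ = 0.68:
  ψ = 0.680: g = -0.3906, g' = -1.254 → ψ = 0.368
  ψ = 0.368: g = -0.0534, g' = -1.050 → ψ = 0.318
  ψ = 0.318: g = 0.0011, g' = -1.097 → ψ = 0.319
Converged at ψ = 0.319.
Then V = ψ·F = 0.3185·108.3 = 34.5 mol/h and L = F − V = 73.8 mol/h.

V = 34.5 mol/h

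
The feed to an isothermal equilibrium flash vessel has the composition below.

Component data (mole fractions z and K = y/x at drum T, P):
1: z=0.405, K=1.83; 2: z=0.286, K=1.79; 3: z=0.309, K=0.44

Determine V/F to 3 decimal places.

V/F = 0.854

Material balance + equilibrium reduce to Σ zᵢ(Kᵢ−1)/(1+V/F(Kᵢ−1)) = 0.
g(0) = ΣzᵢKᵢ − 1 = 0.389 and g(1) = 1 − Σzᵢ/Kᵢ = -0.083, so a root lies in (0, 1).
Newton iteration, V/F⁰ = 0.5:
  V/F = 0.500: g = 0.1592, g' = -0.418 → V/F = 0.881
  V/F = 0.881: g = -0.0141, g' = -0.533 → V/F = 0.854
Converged at V/F = 0.854.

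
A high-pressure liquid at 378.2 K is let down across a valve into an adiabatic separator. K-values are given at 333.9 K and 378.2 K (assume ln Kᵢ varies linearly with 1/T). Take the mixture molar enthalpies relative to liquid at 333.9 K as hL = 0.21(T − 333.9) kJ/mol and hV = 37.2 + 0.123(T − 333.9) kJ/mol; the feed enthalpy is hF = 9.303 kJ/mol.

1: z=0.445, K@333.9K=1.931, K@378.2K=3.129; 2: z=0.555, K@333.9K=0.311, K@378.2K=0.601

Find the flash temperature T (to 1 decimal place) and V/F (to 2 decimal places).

T = 342.4 K, V/F = 0.21

Adiabatic flash: solve Rachford–Rice at each trial T, then check hF = ψ·hV(T) + (1−ψ)·hL(T).
  T = 333.9 K: K = (1.931, 0.311), RR gives ψ = 0.050, H_out = 1.850 kJ/mol
  T = 378.2 K: K = (3.129, 0.601), RR gives ψ = 0.855, H_out = 37.800 kJ/mol
  T = 356.0 K: K = (2.494, 0.441), RR gives ψ = 0.424, H_out = 19.616 kJ/mol
  T = 344.9 K: K = (2.202, 0.372), RR gives ψ = 0.247, H_out = 11.264 kJ/mol
  T = 339.4 K: K = (2.064, 0.341), RR gives ψ = 0.153, H_out = 6.791 kJ/mol
  T = 342.1 K: K = (2.131, 0.356), RR gives ψ = 0.200, H_out = 9.032 kJ/mol
  T = 343.5 K: K = (2.167, 0.364), RR gives ψ = 0.224, H_out = 10.159 kJ/mol
Linear interpolation between T = 342.1 (H_out = 9.032) and T = 343.5 (H_out = 10.159) on hF = 9.303 gives T ≈ 342.4 K, at which ψ = 0.21.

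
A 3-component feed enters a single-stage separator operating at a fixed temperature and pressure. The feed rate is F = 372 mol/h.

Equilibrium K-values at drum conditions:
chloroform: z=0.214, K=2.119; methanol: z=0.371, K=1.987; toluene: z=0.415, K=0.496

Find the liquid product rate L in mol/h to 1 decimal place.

Newton–Raphson from β = 0.57:
  β = 0.570: g = 0.0871, g' = -0.455 → β = 0.761
  β = 0.761: g = -0.0009, g' = -0.473 → β = 0.759
Converged at β = 0.759.
Then V = β·F = 0.7592·372 = 282.4 mol/h and L = F − V = 89.6 mol/h.

L = 89.6 mol/h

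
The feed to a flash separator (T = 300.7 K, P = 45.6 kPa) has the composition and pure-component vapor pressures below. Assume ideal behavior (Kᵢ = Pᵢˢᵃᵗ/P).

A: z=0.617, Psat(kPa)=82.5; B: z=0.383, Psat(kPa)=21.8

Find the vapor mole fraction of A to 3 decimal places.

y_A = 0.709

Raoult's law: Kᵢ = Pᵢˢᵃᵗ/P = Pᵢˢᵃᵗ/45.6.
  K_A = 82.5/45.6 = 1.80921, K_B = 21.8/45.6 = 0.47807
Rachford–Rice: g(ψ) = Σ zᵢ(Kᵢ−1)/(1+ψ(Kᵢ−1)) = 0.
g(0) = ΣzᵢKᵢ − 1 = 0.299 and g(1) = 1 − Σzᵢ/Kᵢ = -0.142, so a root lies in (0, 1).
Binary case is linear: z₁(K₁−1)(1+ψ(K₂−1)) + z₂(K₂−1)(1+ψ(K₁−1)) = 0
⇒ ψ = [z₁(K₁−1)+z₂(K₂−1)] / [−(K₁−1)(K₂−1)] = 0.2994/0.4224 = 0.709
Compositions from xᵢ = zᵢ/(1+ψ(Kᵢ−1)), yᵢ = Kᵢxᵢ:
  A: x = 0.392, y = 0.709
  B: x = 0.608, y = 0.291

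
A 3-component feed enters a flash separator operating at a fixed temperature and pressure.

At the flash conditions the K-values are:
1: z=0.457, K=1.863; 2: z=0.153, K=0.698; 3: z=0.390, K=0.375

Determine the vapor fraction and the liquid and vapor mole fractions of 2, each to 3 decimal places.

ψ = 0.219, x_2 = 0.164, y_2 = 0.114

Material balance + equilibrium reduce to Σ zᵢ(Kᵢ−1)/(1+ψ(Kᵢ−1)) = 0.
Feasibility: ΣzᵢKᵢ = 1.104, Σzᵢ/Kᵢ = 1.505 — both > 1, two phases present.
Iterate (Newton) starting at ψ = 0.5:
  ψ = 0.500: g = -0.1335, g' = -0.508 → ψ = 0.237
  ψ = 0.237: g = -0.0086, g' = -0.461 → ψ = 0.219
Converged at ψ = 0.219.
Compositions from xᵢ = zᵢ/(1+ψ(Kᵢ−1)), yᵢ = Kᵢxᵢ:
  1: x = 0.384, y = 0.716
  2: x = 0.164, y = 0.114
  3: x = 0.452, y = 0.169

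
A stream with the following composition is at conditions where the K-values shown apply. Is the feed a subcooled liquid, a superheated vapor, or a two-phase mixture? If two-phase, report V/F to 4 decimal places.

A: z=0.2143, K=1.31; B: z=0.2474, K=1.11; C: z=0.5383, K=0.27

subcooled liquid

ΣzᵢKᵢ = 0.7007; Σzᵢ/Kᵢ = 2.3802.
Since ΣzᵢKᵢ < 1 the mixture is below its bubble point — single liquid phase.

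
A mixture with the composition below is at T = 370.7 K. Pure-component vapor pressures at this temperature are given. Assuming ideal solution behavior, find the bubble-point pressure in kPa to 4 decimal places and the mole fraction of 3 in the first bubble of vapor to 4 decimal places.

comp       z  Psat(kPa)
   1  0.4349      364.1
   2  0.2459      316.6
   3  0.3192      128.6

Pbub = 277.2482 kPa, y_3 = 0.1481

At the bubble point ψ → 0, so ΣzᵢKᵢ = 1 with Kᵢ = Pᵢˢᵃᵗ/P ⇒ P = ΣzᵢPᵢˢᵃᵗ.
P = 0.4349·364.1 + 0.2459·316.6 + 0.3192·128.6 = 277.2482 kPa
yᵢ = zᵢPᵢˢᵃᵗ/P ⇒ y_3 = 0.3192·128.6/277.2482 = 0.1481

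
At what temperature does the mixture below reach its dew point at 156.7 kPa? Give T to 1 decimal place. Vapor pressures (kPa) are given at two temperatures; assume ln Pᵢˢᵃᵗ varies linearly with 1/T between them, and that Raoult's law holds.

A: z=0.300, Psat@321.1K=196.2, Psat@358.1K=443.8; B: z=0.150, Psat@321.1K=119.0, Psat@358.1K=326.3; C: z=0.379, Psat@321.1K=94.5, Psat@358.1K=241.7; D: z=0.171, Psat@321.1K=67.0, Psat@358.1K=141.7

T = 336.3 K

Dew-point temperature: Σzᵢ·P/Pᵢˢᵃᵗ(T) = 1. Interpolate ln Pᵢˢᵃᵗ = aᵢ + bᵢ/T.
  T = 321.1 K: ΣzᵢP/Pᵢˢᵃᵗ = 1.4655
  T = 358.1 K: ΣzᵢP/Pᵢˢᵃᵗ = 0.6128
  T = 339.6 K: ΣzᵢP/Pᵢˢᵃᵗ = 0.9244
  T = 330.4 K: ΣzᵢP/Pᵢˢᵃᵗ = 1.1546
  T = 335.0 K: ΣzᵢP/Pᵢˢᵃᵗ = 1.0314
  T = 337.3 K: ΣzᵢP/Pᵢˢᵃᵗ = 0.9760
Interpolating between 335.0 K and 337.3 K gives T ≈ 336.3 K.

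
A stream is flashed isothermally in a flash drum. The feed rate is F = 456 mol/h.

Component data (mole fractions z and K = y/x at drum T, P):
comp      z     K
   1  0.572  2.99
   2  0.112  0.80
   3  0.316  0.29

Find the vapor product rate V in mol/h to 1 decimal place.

V = 320.8 mol/h

Material balance + equilibrium reduce to Σ zᵢ(Kᵢ−1)/(1+ψ(Kᵢ−1)) = 0.
g(0) = ΣzᵢKᵢ − 1 = 0.892 and g(1) = 1 − Σzᵢ/Kᵢ = -0.421, so a root lies in (0, 1).
Newton–Raphson from ψ = 0.49:
  ψ = 0.490: g = 0.2074, g' = -0.961 → ψ = 0.706
  ψ = 0.706: g = -0.0025, g' = -1.038 → ψ = 0.703
Converged at ψ = 0.703.
Then V = ψ·F = 0.7035·456 = 320.8 mol/h and L = F − V = 135.2 mol/h.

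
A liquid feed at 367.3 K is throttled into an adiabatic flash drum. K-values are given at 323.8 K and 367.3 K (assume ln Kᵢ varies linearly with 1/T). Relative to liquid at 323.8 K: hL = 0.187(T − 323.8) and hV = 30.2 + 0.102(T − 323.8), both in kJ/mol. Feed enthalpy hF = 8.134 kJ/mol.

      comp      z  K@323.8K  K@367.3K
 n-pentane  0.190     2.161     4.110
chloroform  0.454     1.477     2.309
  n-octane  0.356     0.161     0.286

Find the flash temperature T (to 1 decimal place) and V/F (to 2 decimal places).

Adiabatic flash: solve Rachford–Rice at each trial T, then check hF = ψ·hV(T) + (1−ψ)·hL(T).
  T = 323.8 K: K = (2.161, 1.477, 0.161), RR gives ψ = 0.229, H_out = 6.905 kJ/mol
  T = 367.3 K: K = (4.110, 2.309, 0.286), RR gives ψ = 0.689, H_out = 26.399 kJ/mol
  T = 345.6 K: K = (3.043, 1.874, 0.219), RR gives ψ = 0.512, H_out = 18.596 kJ/mol
  T = 334.7 K: K = (2.579, 1.670, 0.189), RR gives ψ = 0.395, H_out = 13.607 kJ/mol
  T = 329.2 K: K = (2.362, 1.571, 0.174), RR gives ψ = 0.320, H_out = 10.529 kJ/mol
  T = 326.5 K: K = (2.260, 1.524, 0.168), RR gives ψ = 0.277, H_out = 8.807 kJ/mol
  T = 325.1 K: K = (2.208, 1.499, 0.164), RR gives ψ = 0.253, H_out = 7.846 kJ/mol
Linear interpolation between T = 325.1 (H_out = 7.846) and T = 326.5 (H_out = 8.807) on hF = 8.134 gives T ≈ 325.5 K, at which ψ = 0.26.

T = 325.5 K, V/F = 0.26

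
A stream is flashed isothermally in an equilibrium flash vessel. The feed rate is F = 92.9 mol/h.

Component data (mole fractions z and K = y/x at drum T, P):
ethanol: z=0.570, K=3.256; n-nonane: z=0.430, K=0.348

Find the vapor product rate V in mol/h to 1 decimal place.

Rachford–Rice: g(ψ) = Σ zᵢ(Kᵢ−1)/(1+ψ(Kᵢ−1)) = 0.
Feasibility: ΣzᵢKᵢ = 2.006, Σzᵢ/Kᵢ = 1.411 — both > 1, two phases present.
Newton–Raphson from ψ = 0.41:
  ψ = 0.410: g = 0.2854, g' = -1.123 → ψ = 0.664
  ψ = 0.664: g = 0.0204, g' = -1.033 → ψ = 0.684
Converged at ψ = 0.684.
Then V = ψ·F = 0.6836·92.9 = 63.5 mol/h and L = F − V = 29.4 mol/h.

V = 63.5 mol/h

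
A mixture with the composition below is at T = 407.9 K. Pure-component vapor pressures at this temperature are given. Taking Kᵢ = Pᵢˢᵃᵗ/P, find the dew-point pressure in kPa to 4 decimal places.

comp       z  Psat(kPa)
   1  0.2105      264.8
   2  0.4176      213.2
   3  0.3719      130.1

Pdew = 178.1822 kPa

At the dew point ψ → 1, so Σzᵢ/Kᵢ = 1 with Kᵢ = Pᵢˢᵃᵗ/P ⇒ 1/P = Σzᵢ/Pᵢˢᵃᵗ.
1/P = 0.2105/264.8 + 0.4176/213.2 + 0.3719/130.1 = 0.0056122 ⇒ P = 178.1822 kPa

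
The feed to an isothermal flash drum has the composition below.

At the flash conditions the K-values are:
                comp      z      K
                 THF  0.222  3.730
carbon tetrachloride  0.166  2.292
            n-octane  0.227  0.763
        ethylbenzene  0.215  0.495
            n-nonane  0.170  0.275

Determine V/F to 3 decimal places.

V/F = 0.482

Iterate (Newton) starting at V/F = 0.52:
  V/F = 0.520: g = -0.0277, g' = -0.729 → V/F = 0.482
Converged at V/F = 0.482.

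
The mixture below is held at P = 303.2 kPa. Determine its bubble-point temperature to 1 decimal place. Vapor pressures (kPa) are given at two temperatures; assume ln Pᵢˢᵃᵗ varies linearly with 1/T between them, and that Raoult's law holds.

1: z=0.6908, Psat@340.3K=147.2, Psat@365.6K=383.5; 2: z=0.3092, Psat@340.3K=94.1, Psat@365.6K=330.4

Bubble-point temperature: ΣzᵢPᵢˢᵃᵗ(T) = P. Interpolate ln Pᵢˢᵃᵗ = aᵢ + bᵢ/T.
  T = 340.3 K: ΣzᵢPᵢˢᵃᵗ = 130.78 kPa
  T = 365.6 K: ΣzᵢPᵢˢᵃᵗ = 367.08 kPa
  T = 353.0 K: ΣzᵢPᵢˢᵃᵗ = 223.19 kPa
  T = 359.3 K: ΣzᵢPᵢˢᵃᵗ = 287.34 kPa
  T = 362.5 K: ΣzᵢPᵢˢᵃᵗ = 325.71 kPa
  T = 360.9 K: ΣzᵢPᵢˢᵃᵗ = 306.00 kPa
Interpolating between 359.3 K and 360.9 K gives T ≈ 360.7 K.

T = 360.7 K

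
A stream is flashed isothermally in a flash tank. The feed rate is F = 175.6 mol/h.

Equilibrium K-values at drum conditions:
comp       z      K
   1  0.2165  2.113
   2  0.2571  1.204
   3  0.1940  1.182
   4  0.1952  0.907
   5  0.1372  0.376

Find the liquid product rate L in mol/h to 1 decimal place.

L = 27.9 mol/h

Let β = V/F and solve Σ zᵢ(Kᵢ−1)/(1+β(Kᵢ−1)) = 0.
g(0) = ΣzᵢKᵢ − 1 = 0.2250 and g(1) = 1 − Σzᵢ/Kᵢ = -0.0602, so a root lies in (0, 1).
Newton iteration, β⁰ = 0.5:
  β = 0.5000: g = 0.09129, g' = -0.2396 → β = 0.8810
  β = 0.8810: g = -0.01336, g' = -0.3463 → β = 0.8424
  β = 0.8424: g = -0.00045, g' = -0.3235 → β = 0.8410
Converged at β = 0.8410.
Then V = β·F = 0.8410·175.6 = 147.7 mol/h and L = F − V = 27.9 mol/h.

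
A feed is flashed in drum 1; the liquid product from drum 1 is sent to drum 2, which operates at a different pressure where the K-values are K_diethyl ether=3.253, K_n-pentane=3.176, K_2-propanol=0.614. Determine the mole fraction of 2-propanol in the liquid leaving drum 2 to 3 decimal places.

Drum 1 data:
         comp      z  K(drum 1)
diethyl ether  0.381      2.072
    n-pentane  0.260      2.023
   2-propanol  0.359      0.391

x_2-propanol (drum 2) = 0.852

Drum 1:
Rachford–Rice: g(ψ₁) = Σ zᵢ(Kᵢ−1)/(1+ψ₁(Kᵢ−1)) = 0.
Check two-phase: ΣzᵢKᵢ = 1.456 > 1 and Σzᵢ/Kᵢ = 1.231 > 1, so g(0) = 0.456 > 0 and g(1) = -0.231 < 0.
Iterate (Newton) starting at ψ₁ = 0.5:
  ψ₁ = 0.500: g = 0.1275, g' = -0.580 → ψ₁ = 0.720
  ψ₁ = 0.720: g = -0.0056, g' = -0.652 → ψ₁ = 0.711
Converged at ψ₁ = 0.711.
Drum-1 compositions:
  diethyl ether: x = 0.216, y = 0.448
  n-pentane: x = 0.150, y = 0.304
  2-propanol: x = 0.633, y = 0.248
Drum-2 feed = drum-1 liquid: z₂ = (0.2162, 0.1505, 0.6333).
Drum 2:
Material balance + equilibrium reduce to Σ zᵢ(Kᵢ−1)/(1+ψ₂(Kᵢ−1)) = 0.
Feasibility: ΣzᵢKᵢ = 1.570, Σzᵢ/Kᵢ = 1.145 — both > 1, two phases present.
Newton iteration, ψ₂⁰ = 0.5:
  ψ₂ = 0.500: g = 0.0829, g' = -0.551 → ψ₂ = 0.651
  ψ₂ = 0.651: g = 0.0067, g' = -0.471 → ψ₂ = 0.665
Converged at ψ₂ = 0.665.
  diethyl ether: x = 0.087, y = 0.282
  n-pentane: x = 0.062, y = 0.195
  2-propanol: x = 0.852, y = 0.523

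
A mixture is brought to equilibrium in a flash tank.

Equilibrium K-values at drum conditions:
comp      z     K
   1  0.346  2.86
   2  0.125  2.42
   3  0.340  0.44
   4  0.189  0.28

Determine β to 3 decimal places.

β = 0.453

Newton–Raphson from β = 0.5:
  β = 0.500: g = -0.0398, g' = -0.852 → β = 0.453
Converged at β = 0.453.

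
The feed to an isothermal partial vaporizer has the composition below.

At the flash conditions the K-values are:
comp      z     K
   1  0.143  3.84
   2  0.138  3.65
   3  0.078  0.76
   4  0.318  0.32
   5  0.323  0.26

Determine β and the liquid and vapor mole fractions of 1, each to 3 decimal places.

Material balance + equilibrium reduce to Σ zᵢ(Kᵢ−1)/(1+β(Kᵢ−1)) = 0.
g(0) = ΣzᵢKᵢ − 1 = 0.298 and g(1) = 1 − Σzᵢ/Kᵢ = -1.414, so a root lies in (0, 1).
Iterate (Newton) starting at β = 0.45:
  β = 0.450: g = -0.3458, g' = -1.132 → β = 0.145
  β = 0.145: g = 0.0254, g' = -1.494 → β = 0.162
Converged at β = 0.162.
Compositions from xᵢ = zᵢ/(1+β(Kᵢ−1)), yᵢ = Kᵢxᵢ:
  1: x = 0.098, y = 0.376
  2: x = 0.097, y = 0.352
  3: x = 0.081, y = 0.062
  4: x = 0.357, y = 0.114
  5: x = 0.367, y = 0.095

β = 0.162, x_1 = 0.098, y_1 = 0.376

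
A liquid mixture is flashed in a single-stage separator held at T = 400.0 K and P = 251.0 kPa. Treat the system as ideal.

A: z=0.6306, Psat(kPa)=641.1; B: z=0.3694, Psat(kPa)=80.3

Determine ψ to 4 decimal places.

Raoult's law: Kᵢ = Pᵢˢᵃᵗ/P = Pᵢˢᵃᵗ/251.0.
  K_A = 641.1/251.0 = 2.554183, K_B = 80.3/251.0 = 0.319920
Material balance + equilibrium reduce to Σ zᵢ(Kᵢ−1)/(1+ψ(Kᵢ−1)) = 0.
Feasibility: ΣzᵢKᵢ = 1.7288, Σzᵢ/Kᵢ = 1.4016 — both > 1, two phases present.
Binary case is linear: z₁(K₁−1)(1+ψ(K₂−1)) + z₂(K₂−1)(1+ψ(K₁−1)) = 0
⇒ ψ = [z₁(K₁−1)+z₂(K₂−1)] / [−(K₁−1)(K₂−1)] = 0.72885/1.05697 = 0.6896

ψ = 0.6896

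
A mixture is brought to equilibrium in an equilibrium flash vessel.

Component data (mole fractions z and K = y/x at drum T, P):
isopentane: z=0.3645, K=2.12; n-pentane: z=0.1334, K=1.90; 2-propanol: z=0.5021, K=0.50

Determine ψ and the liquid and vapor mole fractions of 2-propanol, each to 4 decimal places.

ψ = 0.5211, x_2-propanol = 0.6790, y_2-propanol = 0.3395

Material balance + equilibrium reduce to Σ zᵢ(Kᵢ−1)/(1+ψ(Kᵢ−1)) = 0.
Feasibility: ΣzᵢKᵢ = 1.2772, Σzᵢ/Kᵢ = 1.2463 — both > 1, two phases present.
Newton–Raphson from ψ = 0.39:
  ψ = 0.3900: g = 0.06114, g' = -0.4744 → ψ = 0.5189
  ψ = 0.5189: g = 0.00104, g' = -0.4620 → ψ = 0.5211
Converged at ψ = 0.5211.
Compositions from xᵢ = zᵢ/(1+ψ(Kᵢ−1)), yᵢ = Kᵢxᵢ:
  isopentane: x = 0.2302, y = 0.4879
  n-pentane: x = 0.0908, y = 0.1725
  2-propanol: x = 0.6790, y = 0.3395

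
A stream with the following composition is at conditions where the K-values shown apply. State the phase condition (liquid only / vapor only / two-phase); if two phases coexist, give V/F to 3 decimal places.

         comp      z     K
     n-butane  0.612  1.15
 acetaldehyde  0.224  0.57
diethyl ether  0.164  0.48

liquid only

ΣzᵢKᵢ = 0.910; Σzᵢ/Kᵢ = 1.267.
Since ΣzᵢKᵢ < 1 the mixture is below its bubble point — single liquid phase.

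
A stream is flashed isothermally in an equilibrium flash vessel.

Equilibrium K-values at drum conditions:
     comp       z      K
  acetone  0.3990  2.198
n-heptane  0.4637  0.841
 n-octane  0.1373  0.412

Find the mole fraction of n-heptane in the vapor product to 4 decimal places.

y_n-heptane = 0.4485

Rachford–Rice: g(β) = Σ zᵢ(Kᵢ−1)/(1+β(Kᵢ−1)) = 0.
Check two-phase: ΣzᵢKᵢ = 1.3235 > 1 and Σzᵢ/Kᵢ = 1.0661 > 1, so g(0) = 0.3235 > 0 and g(1) = -0.0661 < 0.
Iterate (Newton) starting at β = 0.54:
  β = 0.5400: g = 0.09129, g' = -0.3271 → β = 0.8191
  β = 0.8191: g = 0.00074, g' = -0.3380 → β = 0.8213
Converged at β = 0.8213.
Compositions from xᵢ = zᵢ/(1+β(Kᵢ−1)), yᵢ = Kᵢxᵢ:
  acetone: x = 0.2011, y = 0.4421
  n-heptane: x = 0.5333, y = 0.4485
  n-octane: x = 0.2655, y = 0.1094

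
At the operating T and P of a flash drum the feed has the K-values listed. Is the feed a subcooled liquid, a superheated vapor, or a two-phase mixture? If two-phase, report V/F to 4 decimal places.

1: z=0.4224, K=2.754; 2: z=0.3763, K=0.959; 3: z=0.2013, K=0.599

superheated vapor

ΣzᵢKᵢ = 1.6447; Σzᵢ/Kᵢ = 0.8818.
Since Σzᵢ/Kᵢ < 1 the mixture is above its dew point — single vapor phase.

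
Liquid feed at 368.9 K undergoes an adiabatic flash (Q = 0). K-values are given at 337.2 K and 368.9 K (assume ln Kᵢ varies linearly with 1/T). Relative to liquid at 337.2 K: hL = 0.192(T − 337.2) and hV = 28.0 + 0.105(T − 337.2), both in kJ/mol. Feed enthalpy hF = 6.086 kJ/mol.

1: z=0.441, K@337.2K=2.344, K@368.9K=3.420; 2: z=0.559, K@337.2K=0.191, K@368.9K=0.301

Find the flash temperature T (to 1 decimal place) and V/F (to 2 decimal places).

T = 342.4 K, V/F = 0.18

Adiabatic flash: solve Rachford–Rice at each trial T, then check hF = ψ·hV(T) + (1−ψ)·hL(T).
  T = 337.2 K: K = (2.344, 0.191), RR gives ψ = 0.129, H_out = 3.617 kJ/mol
  T = 368.9 K: K = (3.420, 0.301), RR gives ψ = 0.400, H_out = 16.181 kJ/mol
  T = 353.0 K: K = (2.854, 0.242), RR gives ψ = 0.280, H_out = 10.496 kJ/mol
  T = 345.1 K: K = (2.592, 0.216), RR gives ψ = 0.211, H_out = 7.283 kJ/mol
  T = 341.1 K: K = (2.465, 0.203), RR gives ψ = 0.172, H_out = 5.497 kJ/mol
  T = 343.1 K: K = (2.528, 0.209), RR gives ψ = 0.192, H_out = 6.406 kJ/mol
Linear interpolation between T = 341.1 (H_out = 5.497) and T = 343.1 (H_out = 6.406) on hF = 6.086 gives T ≈ 342.4 K, at which ψ = 0.18.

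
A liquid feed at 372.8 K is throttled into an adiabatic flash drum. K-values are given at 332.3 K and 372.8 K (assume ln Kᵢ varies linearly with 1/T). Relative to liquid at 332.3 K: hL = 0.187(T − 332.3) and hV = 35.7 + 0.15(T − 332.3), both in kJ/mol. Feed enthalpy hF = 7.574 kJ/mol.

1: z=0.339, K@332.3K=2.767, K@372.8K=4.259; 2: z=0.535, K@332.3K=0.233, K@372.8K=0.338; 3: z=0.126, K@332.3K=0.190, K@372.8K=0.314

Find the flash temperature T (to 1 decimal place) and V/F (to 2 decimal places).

Adiabatic flash: solve Rachford–Rice at each trial T, then check hF = ψ·hV(T) + (1−ψ)·hL(T).
  T = 332.3 K: K = (2.767, 0.233, 0.190), RR gives ψ = 0.063, H_out = 2.257 kJ/mol
  T = 372.8 K: K = (4.259, 0.338, 0.314), RR gives ψ = 0.306, H_out = 18.030 kJ/mol
  T = 352.6 K: K = (3.478, 0.284, 0.248), RR gives ψ = 0.202, H_out = 10.856 kJ/mol
  T = 342.5 K: K = (3.114, 0.258, 0.218), RR gives ψ = 0.140, H_out = 6.838 kJ/mol
  T = 347.6 K: K = (3.295, 0.271, 0.233), RR gives ψ = 0.172, H_out = 8.917 kJ/mol
  T = 345.1 K: K = (3.206, 0.265, 0.226), RR gives ψ = 0.157, H_out = 7.912 kJ/mol
  T = 343.8 K: K = (3.160, 0.261, 0.222), RR gives ψ = 0.148, H_out = 7.379 kJ/mol
Linear interpolation between T = 343.8 (H_out = 7.379) and T = 345.1 (H_out = 7.912) on hF = 7.574 gives T ≈ 344.3 K, at which ψ = 0.15.

T = 344.3 K, V/F = 0.15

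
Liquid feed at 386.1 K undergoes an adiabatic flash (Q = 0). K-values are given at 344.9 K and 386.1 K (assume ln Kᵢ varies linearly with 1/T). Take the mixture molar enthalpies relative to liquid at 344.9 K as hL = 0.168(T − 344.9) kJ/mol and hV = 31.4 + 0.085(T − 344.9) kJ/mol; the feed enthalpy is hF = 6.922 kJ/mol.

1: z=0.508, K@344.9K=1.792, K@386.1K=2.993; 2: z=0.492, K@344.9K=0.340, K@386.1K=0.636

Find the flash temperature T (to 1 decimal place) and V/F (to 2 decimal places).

Adiabatic flash: solve Rachford–Rice at each trial T, then check hF = ψ·hV(T) + (1−ψ)·hL(T).
  T = 344.9 K: K = (1.792, 0.340), RR gives ψ = 0.148, H_out = 4.662 kJ/mol
  T = 386.1 K: K = (2.993, 0.636), RR gives ψ = 1.000, H_out = 34.902 kJ/mol
  T = 365.5 K: K = (2.350, 0.473), RR gives ψ = 0.600, H_out = 21.273 kJ/mol
  T = 355.2 K: K = (2.060, 0.403), RR gives ψ = 0.387, H_out = 13.548 kJ/mol
  T = 350.0 K: K = (1.922, 0.370), RR gives ψ = 0.273, H_out = 9.319 kJ/mol
  T = 347.4 K: K = (1.855, 0.355), RR gives ψ = 0.212, H_out = 7.027 kJ/mol
  T = 346.1 K: K = (1.822, 0.347), RR gives ψ = 0.179, H_out = 5.819 kJ/mol
Linear interpolation between T = 346.1 (H_out = 5.819) and T = 347.4 (H_out = 7.027) on hF = 6.922 gives T ≈ 347.3 K, at which ψ = 0.21.

T = 347.3 K, V/F = 0.21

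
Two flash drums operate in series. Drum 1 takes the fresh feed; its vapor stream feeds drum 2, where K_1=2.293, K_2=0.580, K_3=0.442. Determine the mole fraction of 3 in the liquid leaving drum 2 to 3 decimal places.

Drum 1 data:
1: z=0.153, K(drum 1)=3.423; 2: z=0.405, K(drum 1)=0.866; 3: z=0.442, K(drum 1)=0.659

x_3 (drum 2) = 0.344

Drum 1:
Newton–Raphson from ψ₁ = 0.5:
  ψ₁ = 0.500: g = -0.0722, g' = -0.267 → ψ₁ = 0.229
  ψ₁ = 0.229: g = 0.0189, g' = -0.440 → ψ₁ = 0.272
  ψ₁ = 0.272: g = 0.0010, g' = -0.397 → ψ₁ = 0.275
Converged at ψ₁ = 0.275.
Drum-1 compositions:
  1: x = 0.092, y = 0.315
  2: x = 0.420, y = 0.364
  3: x = 0.488, y = 0.321
Drum-2 feed = drum-1 vapor: z₂ = (0.3145, 0.3641, 0.3214).
Drum 2:
Rachford–Rice: g(ψ₂) = Σ zᵢ(Kᵢ−1)/(1+ψ₂(Kᵢ−1)) = 0.
Check two-phase: ΣzᵢKᵢ = 1.074 > 1 and Σzᵢ/Kᵢ = 1.492 > 1, so g(0) = 0.074 > 0 and g(1) = -0.492 < 0.
Newton iteration, ψ₂⁰ = 0.5:
  ψ₂ = 0.500: g = -0.1953, g' = -0.489 → ψ₂ = 0.101
  ψ₂ = 0.101: g = 0.0100, g' = -0.594 → ψ₂ = 0.118
Converged at ψ₂ = 0.118.
  1: x = 0.273, y = 0.626
  2: x = 0.383, y = 0.222
  3: x = 0.344, y = 0.152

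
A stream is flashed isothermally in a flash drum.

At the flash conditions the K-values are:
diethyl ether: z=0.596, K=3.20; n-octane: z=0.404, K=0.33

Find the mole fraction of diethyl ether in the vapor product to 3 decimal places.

y_diethyl ether = 0.747

Material balance + equilibrium reduce to Σ zᵢ(Kᵢ−1)/(1+V/F(Kᵢ−1)) = 0.
Check two-phase: ΣzᵢKᵢ = 2.041 > 1 and Σzᵢ/Kᵢ = 1.410 > 1, so g(0) = 1.041 > 0 and g(1) = -0.410 < 0.
Binary case is linear: z₁(K₁−1)(1+V/F(K₂−1)) + z₂(K₂−1)(1+V/F(K₁−1)) = 0
⇒ V/F = [z₁(K₁−1)+z₂(K₂−1)] / [−(K₁−1)(K₂−1)] = 1.0405/1.4740 = 0.706
Compositions from xᵢ = zᵢ/(1+V/F(Kᵢ−1)), yᵢ = Kᵢxᵢ:
  diethyl ether: x = 0.233, y = 0.747
  n-octane: x = 0.767, y = 0.253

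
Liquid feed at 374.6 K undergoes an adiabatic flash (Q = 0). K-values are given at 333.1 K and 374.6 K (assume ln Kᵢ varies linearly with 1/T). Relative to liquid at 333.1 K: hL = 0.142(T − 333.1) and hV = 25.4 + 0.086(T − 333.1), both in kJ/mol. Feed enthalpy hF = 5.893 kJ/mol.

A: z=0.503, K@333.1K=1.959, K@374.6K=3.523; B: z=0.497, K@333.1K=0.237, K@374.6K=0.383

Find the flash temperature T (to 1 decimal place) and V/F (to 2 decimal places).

T = 337.0 K, V/F = 0.21

Adiabatic flash: solve Rachford–Rice at each trial T, then check hF = ψ·hV(T) + (1−ψ)·hL(T).
  T = 333.1 K: K = (1.959, 0.237), RR gives ψ = 0.141, H_out = 3.581 kJ/mol
  T = 374.6 K: K = (3.523, 0.383), RR gives ψ = 0.618, H_out = 20.160 kJ/mol
  T = 353.9 K: K = (2.675, 0.306), RR gives ψ = 0.428, H_out = 13.319 kJ/mol
  T = 343.5 K: K = (2.300, 0.270), RR gives ψ = 0.307, H_out = 9.093 kJ/mol
  T = 338.3 K: K = (2.125, 0.253), RR gives ψ = 0.232, H_out = 6.562 kJ/mol
  T = 335.7 K: K = (2.041, 0.245), RR gives ψ = 0.189, H_out = 5.140 kJ/mol
  T = 337.0 K: K = (2.083, 0.249), RR gives ψ = 0.211, H_out = 5.866 kJ/mol
  T = 337.6 K: K = (2.102, 0.251), RR gives ψ = 0.221, H_out = 6.191 kJ/mol
Linear interpolation between T = 337.0 (H_out = 5.866) and T = 337.6 (H_out = 6.191) on hF = 5.893 gives T ≈ 337.0 K, at which ψ = 0.21.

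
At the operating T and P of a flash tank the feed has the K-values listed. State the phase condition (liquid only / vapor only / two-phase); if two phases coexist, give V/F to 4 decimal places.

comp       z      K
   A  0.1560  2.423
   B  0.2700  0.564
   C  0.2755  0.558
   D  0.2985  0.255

liquid only

ΣzᵢKᵢ = 0.7601; Σzᵢ/Kᵢ = 2.2074.
Since ΣzᵢKᵢ < 1 the mixture is below its bubble point — single liquid phase.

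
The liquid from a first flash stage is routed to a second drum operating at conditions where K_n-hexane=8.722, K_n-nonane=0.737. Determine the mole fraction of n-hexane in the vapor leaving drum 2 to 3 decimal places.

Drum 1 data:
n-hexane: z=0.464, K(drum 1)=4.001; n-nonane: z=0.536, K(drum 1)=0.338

y_n-hexane (drum 2) = 0.287

Drum 1:
Let ψ₁ = V/F and solve Σ zᵢ(Kᵢ−1)/(1+ψ₁(Kᵢ−1)) = 0.
Check two-phase: ΣzᵢKᵢ = 2.038 > 1 and Σzᵢ/Kᵢ = 1.702 > 1, so g(0) = 1.038 > 0 and g(1) = -0.702 < 0.
Binary case is linear: z₁(K₁−1)(1+ψ₁(K₂−1)) + z₂(K₂−1)(1+ψ₁(K₁−1)) = 0
⇒ ψ₁ = [z₁(K₁−1)+z₂(K₂−1)] / [−(K₁−1)(K₂−1)] = 1.0376/1.9867 = 0.522
Drum-1 compositions:
  n-hexane: x = 0.181, y = 0.723
  n-nonane: x = 0.819, y = 0.277
Drum-2 feed = drum-1 liquid: z₂ = (0.1807, 0.8193).
Drum 2:
Material balance + equilibrium reduce to Σ zᵢ(Kᵢ−1)/(1+ψ₂(Kᵢ−1)) = 0.
Check two-phase: ΣzᵢKᵢ = 2.180 > 1 and Σzᵢ/Kᵢ = 1.132 > 1, so g(0) = 1.180 > 0 and g(1) = -0.132 < 0.
Iterate (Newton) starting at ψ₂ = 0.34:
  ψ₂ = 0.340: g = 0.1483, g' = -0.888 → ψ₂ = 0.507
  ψ₂ = 0.507: g = 0.0353, g' = -0.522 → ψ₂ = 0.575
  ψ₂ = 0.575: g = 0.0028, g' = -0.443 → ψ₂ = 0.581
Converged at ψ₂ = 0.581.
  n-hexane: x = 0.033, y = 0.287
  n-nonane: x = 0.967, y = 0.713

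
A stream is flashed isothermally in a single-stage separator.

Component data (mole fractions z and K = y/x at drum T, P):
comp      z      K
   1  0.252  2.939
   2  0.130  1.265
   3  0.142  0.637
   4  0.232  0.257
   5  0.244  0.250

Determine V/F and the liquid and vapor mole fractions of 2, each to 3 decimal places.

V/F = 0.105, x_2 = 0.126, y_2 = 0.160

Rachford–Rice: g(V/F) = Σ zᵢ(Kᵢ−1)/(1+V/F(Kᵢ−1)) = 0.
g(0) = ΣzᵢKᵢ − 1 = 0.116 and g(1) = 1 − Σzᵢ/Kᵢ = -1.290, so a root lies in (0, 1).
Newton–Raphson from V/F = 0.6:
  V/F = 0.600: g = -0.4541, g' = -1.111 → V/F = 0.191
  V/F = 0.191: g = -0.0806, g' = -0.895 → V/F = 0.101
  V/F = 0.101: g = 0.0042, g' = -1.002 → V/F = 0.105
Converged at V/F = 0.105.
Compositions from xᵢ = zᵢ/(1+V/F(Kᵢ−1)), yᵢ = Kᵢxᵢ:
  1: x = 0.209, y = 0.615
  2: x = 0.126, y = 0.160
  3: x = 0.148, y = 0.094
  4: x = 0.252, y = 0.065
  5: x = 0.265, y = 0.066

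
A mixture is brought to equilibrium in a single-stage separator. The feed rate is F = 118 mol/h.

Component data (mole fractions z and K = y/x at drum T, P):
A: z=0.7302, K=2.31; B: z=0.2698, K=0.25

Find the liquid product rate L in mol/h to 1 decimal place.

L = 27.4 mol/h

Let ψ = V/F and solve Σ zᵢ(Kᵢ−1)/(1+ψ(Kᵢ−1)) = 0.
Feasibility: ΣzᵢKᵢ = 1.7542, Σzᵢ/Kᵢ = 1.3953 — both > 1, two phases present.
Newton iteration, ψ⁰ = 0.5:
  ψ = 0.5000: g = 0.25422, g' = -0.8460 → ψ = 0.8005
  ψ = 0.8005: g = -0.03942, g' = -1.2489 → ψ = 0.7689
  ψ = 0.7689: g = -0.00148, g' = -1.1580 → ψ = 0.7676
Converged at ψ = 0.7676.
Then V = ψ·F = 0.7676·118 = 90.6 mol/h and L = F − V = 27.4 mol/h.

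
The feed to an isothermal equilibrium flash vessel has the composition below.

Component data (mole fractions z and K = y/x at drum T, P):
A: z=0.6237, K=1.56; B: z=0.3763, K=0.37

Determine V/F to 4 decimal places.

Rachford–Rice: g(V/F) = Σ zᵢ(Kᵢ−1)/(1+V/F(Kᵢ−1)) = 0.
Check two-phase: ΣzᵢKᵢ = 1.1122 > 1 and Σzᵢ/Kᵢ = 1.4168 > 1, so g(0) = 0.1122 > 0 and g(1) = -0.4168 < 0.
Binary case is linear: z₁(K₁−1)(1+V/F(K₂−1)) + z₂(K₂−1)(1+V/F(K₁−1)) = 0
⇒ V/F = [z₁(K₁−1)+z₂(K₂−1)] / [−(K₁−1)(K₂−1)] = 0.11220/0.35280 = 0.3180

V/F = 0.3180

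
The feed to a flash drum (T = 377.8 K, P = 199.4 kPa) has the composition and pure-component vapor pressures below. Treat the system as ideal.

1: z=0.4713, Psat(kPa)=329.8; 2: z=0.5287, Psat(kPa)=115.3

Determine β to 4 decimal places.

β = 0.3090

Raoult's law: Kᵢ = Pᵢˢᵃᵗ/P = Pᵢˢᵃᵗ/199.4.
  K_1 = 329.8/199.4 = 1.653962, K_2 = 115.3/199.4 = 0.578235
Let β = V/F and solve Σ zᵢ(Kᵢ−1)/(1+β(Kᵢ−1)) = 0.
g(0) = ΣzᵢKᵢ − 1 = 0.0852 and g(1) = 1 − Σzᵢ/Kᵢ = -0.1993, so a root lies in (0, 1).
Binary case is linear: z₁(K₁−1)(1+β(K₂−1)) + z₂(K₂−1)(1+β(K₁−1)) = 0
⇒ β = [z₁(K₁−1)+z₂(K₂−1)] / [−(K₁−1)(K₂−1)] = 0.08522/0.27582 = 0.3090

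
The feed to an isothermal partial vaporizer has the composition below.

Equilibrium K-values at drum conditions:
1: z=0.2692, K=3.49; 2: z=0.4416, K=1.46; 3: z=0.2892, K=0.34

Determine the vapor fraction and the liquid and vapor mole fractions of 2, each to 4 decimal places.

ψ = 0.7591, x_2 = 0.3273, y_2 = 0.4779

Newton–Raphson from ψ = 0.5:
  ψ = 0.5000: g = 0.17885, g' = -0.6736 → ψ = 0.7655
  ψ = 0.7655: g = -0.00491, g' = -0.7634 → ψ = 0.7591
Converged at ψ = 0.7591.
Compositions from xᵢ = zᵢ/(1+ψ(Kᵢ−1)), yᵢ = Kᵢxᵢ:
  1: x = 0.0931, y = 0.3251
  2: x = 0.3273, y = 0.4779
  3: x = 0.5795, y = 0.1970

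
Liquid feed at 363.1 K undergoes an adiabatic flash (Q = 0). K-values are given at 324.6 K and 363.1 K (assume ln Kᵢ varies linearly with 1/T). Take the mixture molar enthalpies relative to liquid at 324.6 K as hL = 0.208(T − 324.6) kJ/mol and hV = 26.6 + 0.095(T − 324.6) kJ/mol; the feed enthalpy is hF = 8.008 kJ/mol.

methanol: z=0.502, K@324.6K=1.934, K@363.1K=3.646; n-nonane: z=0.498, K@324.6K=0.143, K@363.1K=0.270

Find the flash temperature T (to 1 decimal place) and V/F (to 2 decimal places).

T = 334.9 K, V/F = 0.23

Adiabatic flash: solve Rachford–Rice at each trial T, then check hF = ψ·hV(T) + (1−ψ)·hL(T).
  T = 324.6 K: K = (1.934, 0.143), RR gives ψ = 0.053, H_out = 1.398 kJ/mol
  T = 363.1 K: K = (3.646, 0.270), RR gives ψ = 0.499, H_out = 19.121 kJ/mol
  T = 343.9 K: K = (2.705, 0.200), RR gives ψ = 0.336, H_out = 12.209 kJ/mol
  T = 334.2 K: K = (2.296, 0.170), RR gives ψ = 0.221, H_out = 7.625 kJ/mol
  T = 339.0 K: K = (2.493, 0.184), RR gives ψ = 0.282, H_out = 10.039 kJ/mol
  T = 336.6 K: K = (2.394, 0.177), RR gives ψ = 0.253, H_out = 8.874 kJ/mol
Linear interpolation between T = 334.2 (H_out = 7.625) and T = 336.6 (H_out = 8.874) on hF = 8.008 gives T ≈ 334.9 K, at which ψ = 0.23.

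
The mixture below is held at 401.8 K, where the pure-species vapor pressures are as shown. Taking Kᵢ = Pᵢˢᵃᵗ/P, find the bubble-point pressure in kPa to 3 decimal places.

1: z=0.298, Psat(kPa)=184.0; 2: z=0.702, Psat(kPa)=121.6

At the bubble point ψ → 0, so ΣzᵢKᵢ = 1 with Kᵢ = Pᵢˢᵃᵗ/P ⇒ P = ΣzᵢPᵢˢᵃᵗ.
P = 0.298·184.0 + 0.702·121.6 = 140.195 kPa

Pbub = 140.195 kPa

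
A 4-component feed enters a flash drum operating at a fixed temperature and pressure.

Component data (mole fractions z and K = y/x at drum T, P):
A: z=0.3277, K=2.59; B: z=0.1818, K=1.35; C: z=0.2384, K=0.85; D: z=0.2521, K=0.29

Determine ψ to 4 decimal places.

Rachford–Rice: g(ψ) = Σ zᵢ(Kᵢ−1)/(1+ψ(Kᵢ−1)) = 0.
g(0) = ΣzᵢKᵢ − 1 = 0.3699 and g(1) = 1 − Σzᵢ/Kᵢ = -0.4110, so a root lies in (0, 1).
Newton–Raphson from ψ = 0.34:
  ψ = 0.3400: g = 0.12144, g' = -0.5936 → ψ = 0.5446
  ψ = 0.5446: g = 0.00193, g' = -0.5978 → ψ = 0.5478
Converged at ψ = 0.5478.

ψ = 0.5478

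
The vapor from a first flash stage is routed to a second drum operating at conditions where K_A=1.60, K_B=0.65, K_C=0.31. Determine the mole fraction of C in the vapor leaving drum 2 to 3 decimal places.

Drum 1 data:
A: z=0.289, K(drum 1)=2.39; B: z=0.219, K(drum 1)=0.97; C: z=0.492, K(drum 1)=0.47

Drum 1:
Newton–Raphson from ψ₁ = 0.64:
  ψ₁ = 0.640: g = -0.1887, g' = -0.473 → ψ₁ = 0.241
  ψ₁ = 0.241: g = -0.0047, g' = -0.495 → ψ₁ = 0.232
Converged at ψ₁ = 0.232.
Drum-1 compositions:
  A: x = 0.219, y = 0.522
  B: x = 0.221, y = 0.214
  C: x = 0.561, y = 0.264
Drum-2 feed = drum-1 vapor: z₂ = (0.5225, 0.2139, 0.2636).
Drum 2:
Rachford–Rice: g(ψ₂) = Σ zᵢ(Kᵢ−1)/(1+ψ₂(Kᵢ−1)) = 0.
Check two-phase: ΣzᵢKᵢ = 1.057 > 1 and Σzᵢ/Kᵢ = 1.506 > 1, so g(0) = 0.057 > 0 and g(1) = -0.506 < 0.
Iterate (Newton) starting at ψ₂ = 0.5:
  ψ₂ = 0.500: g = -0.1273, g' = -0.442 → ψ₂ = 0.212
  ψ₂ = 0.212: g = -0.0159, g' = -0.351 → ψ₂ = 0.167
Converged at ψ₂ = 0.167.
  A: x = 0.475, y = 0.760
  B: x = 0.227, y = 0.148
  C: x = 0.298, y = 0.092

y_C (drum 2) = 0.092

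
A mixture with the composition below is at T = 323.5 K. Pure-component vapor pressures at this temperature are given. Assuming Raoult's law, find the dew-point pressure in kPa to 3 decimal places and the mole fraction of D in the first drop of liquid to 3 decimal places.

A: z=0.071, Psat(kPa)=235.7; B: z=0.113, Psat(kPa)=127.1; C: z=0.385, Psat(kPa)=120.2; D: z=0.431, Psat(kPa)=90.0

At the dew point ψ → 1, so Σzᵢ/Kᵢ = 1 with Kᵢ = Pᵢˢᵃᵗ/P ⇒ 1/P = Σzᵢ/Pᵢˢᵃᵗ.
1/P = 0.071/235.7 + 0.113/127.1 + 0.385/120.2 + 0.431/90.0 = 0.009182 ⇒ P = 108.907 kPa
xᵢ = zᵢP/Pᵢˢᵃᵗ ⇒ x_D = 0.431·108.907/90.0 = 0.522

Pdew = 108.907 kPa, x_D = 0.522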